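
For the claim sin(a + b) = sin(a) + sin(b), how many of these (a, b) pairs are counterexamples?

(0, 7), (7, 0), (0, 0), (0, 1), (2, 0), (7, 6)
Testing each pair:
(0, 7): LHS = sin(7) ≈ 0.657, RHS = sin(7) ≈ 0.657 → satisfies claim
(7, 0): LHS = sin(7) ≈ 0.657, RHS = sin(7) ≈ 0.657 → satisfies claim
(0, 0): LHS = 0, RHS = 0 → satisfies claim
(0, 1): LHS = sin(1) ≈ 0.8415, RHS = sin(1) ≈ 0.8415 → satisfies claim
(2, 0): LHS = sin(2) ≈ 0.9093, RHS = sin(2) ≈ 0.9093 → satisfies claim
(7, 6): LHS = sin(13) ≈ 0.4202, RHS = sin(6) + sin(7) ≈ 0.3776 → counterexample

That makes 1 counterexample.

Answer: 1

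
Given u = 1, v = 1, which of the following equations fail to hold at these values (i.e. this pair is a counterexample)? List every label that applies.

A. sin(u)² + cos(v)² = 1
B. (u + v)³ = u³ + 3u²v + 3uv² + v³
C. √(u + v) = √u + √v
Evaluating each claim at the given values:
A. LHS = cos(1)² + sin(1)² = 1, RHS = 1 → holds here (LHS = RHS)
B. LHS = 8, RHS = 8 → holds here (LHS = RHS)
C. LHS = √(2) ≈ 1.414, RHS = 2 → fails here (LHS ≠ RHS)

Answer: C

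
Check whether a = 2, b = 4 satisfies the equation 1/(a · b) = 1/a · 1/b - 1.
Substituting a = 2, b = 4:

LHS = 1/(2 · 4) = 1/8
RHS = 1/2 · 1/4 - 1 = -7/8

LHS ≠ RHS, so the equation does not hold at this point.

Answer: Fails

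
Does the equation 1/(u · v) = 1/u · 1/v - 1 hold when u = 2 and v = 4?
Fails

Substituting u = 2, v = 4:

LHS = 1/(2 · 4) = 1/8
RHS = 1/2 · 1/4 - 1 = -7/8

LHS ≠ RHS, so the equation does not hold at this point.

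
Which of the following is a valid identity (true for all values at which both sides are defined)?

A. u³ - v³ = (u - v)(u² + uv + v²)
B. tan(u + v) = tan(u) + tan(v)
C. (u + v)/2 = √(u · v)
A: holds — e.g. at (2, 2), both sides equal 0.
B: fails at (3, 4) — LHS = tan(7) ≈ 0.8714, RHS = tan(3) + tan(4) ≈ 1.015.
C: fails at (4, 5) — LHS = 9/2, RHS = 2·√(5) ≈ 4.472.

Answer: A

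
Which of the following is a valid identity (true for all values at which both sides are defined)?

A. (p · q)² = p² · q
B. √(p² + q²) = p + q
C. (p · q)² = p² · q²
A: fails at (2, 4) — LHS = 64, RHS = 16.
B: fails at (3, 5) — LHS = √(34) ≈ 5.831, RHS = 8.
C: holds — e.g. at (2, 3), both sides equal 36.

Answer: C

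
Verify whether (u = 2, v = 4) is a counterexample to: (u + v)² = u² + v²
Substituting u = 2, v = 4:
LHS = (2 + 4)² = 36
RHS = 2² + 4² = 20

Since LHS ≠ RHS, this pair disproves the claim.

Answer: Yes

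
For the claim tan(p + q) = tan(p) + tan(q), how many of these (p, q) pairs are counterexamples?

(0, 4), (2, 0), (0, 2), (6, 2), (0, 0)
Testing each pair:
(0, 4): LHS = tan(4) ≈ 1.158, RHS = tan(4) ≈ 1.158 → satisfies claim
(2, 0): LHS = tan(2) ≈ -2.185, RHS = tan(2) ≈ -2.185 → satisfies claim
(0, 2): LHS = tan(2) ≈ -2.185, RHS = tan(2) ≈ -2.185 → satisfies claim
(6, 2): LHS = tan(8) ≈ -6.8, RHS = tan(2) + tan(6) ≈ -2.476 → counterexample
(0, 0): LHS = 0, RHS = 0 → satisfies claim

That makes 1 counterexample.

Answer: 1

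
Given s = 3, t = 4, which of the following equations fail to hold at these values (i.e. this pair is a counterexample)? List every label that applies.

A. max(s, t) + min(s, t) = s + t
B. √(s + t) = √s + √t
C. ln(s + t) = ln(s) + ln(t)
Evaluating each claim at the given values:
A. LHS = 7, RHS = 7 → holds here (LHS = RHS)
B. LHS = √(7) ≈ 2.646, RHS = √(3) + 2 ≈ 3.732 → fails here (LHS ≠ RHS)
C. LHS = ln(7) ≈ 1.946, RHS = ln(3) + ln(4) ≈ 2.485 → fails here (LHS ≠ RHS)

Answer: B, C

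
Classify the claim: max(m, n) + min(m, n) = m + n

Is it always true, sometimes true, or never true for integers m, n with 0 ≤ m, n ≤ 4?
The identity holds for every pair in the range. For instance at (m, n) = (2, 1): both sides equal 3.

Answer: Always true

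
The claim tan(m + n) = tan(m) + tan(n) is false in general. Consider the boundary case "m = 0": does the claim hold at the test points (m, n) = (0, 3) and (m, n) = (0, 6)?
Yes, holds at both test points

At (0, 3): LHS = tan(3) ≈ -0.1425, RHS = tan(3) ≈ -0.1425 → equal
At (0, 6): LHS = tan(6) ≈ -0.291, RHS = tan(6) ≈ -0.291 → equal

So the claim does hold at both of these boundary points, even though it is not an identity.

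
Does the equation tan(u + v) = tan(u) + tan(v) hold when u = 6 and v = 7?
Fails

Substituting u = 6, v = 7:

LHS = tan(6 + 7) = tan(13) ≈ 0.463
RHS = tan(6) + tan(7) ≈ 0.5804

LHS ≠ RHS, so the equation does not hold at this point.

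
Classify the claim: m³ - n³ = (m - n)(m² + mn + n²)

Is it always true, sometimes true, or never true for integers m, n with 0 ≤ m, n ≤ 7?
The identity holds for every pair in the range. For instance at (m, n) = (2, 5): both sides equal -117.

Answer: Always true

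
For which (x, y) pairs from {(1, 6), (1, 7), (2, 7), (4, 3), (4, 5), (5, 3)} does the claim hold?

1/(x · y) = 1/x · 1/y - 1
None

Testing each pair:
(1, 6): LHS = 1/6, RHS = -5/6 → fails
(1, 7): LHS = 1/7, RHS = -6/7 → fails
(2, 7): LHS = 1/14, RHS = -13/14 → fails
(4, 3): LHS = 1/12, RHS = -11/12 → fails
(4, 5): LHS = 1/20, RHS = -19/20 → fails
(5, 3): LHS = 1/15, RHS = -14/15 → fails

No pair satisfies the claim.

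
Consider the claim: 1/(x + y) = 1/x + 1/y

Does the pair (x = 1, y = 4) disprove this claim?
Yes

Substituting x = 1, y = 4:
LHS = 1/(1 + 4) = 1/5
RHS = 1/1 + 1/4 = 5/4

Since LHS ≠ RHS, this pair disproves the claim.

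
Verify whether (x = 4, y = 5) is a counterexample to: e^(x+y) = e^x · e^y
Substituting x = 4, y = 5:
LHS = e^(4+5) = e^9 ≈ 8103
RHS = e^4 · e^5 = e^9 ≈ 8103

The sides agree, so this pair does not disprove the claim.

Answer: No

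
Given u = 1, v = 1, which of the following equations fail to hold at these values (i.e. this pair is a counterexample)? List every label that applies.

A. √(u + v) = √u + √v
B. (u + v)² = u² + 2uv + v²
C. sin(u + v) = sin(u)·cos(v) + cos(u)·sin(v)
A

Evaluating each claim at the given values:
A. LHS = √(2) ≈ 1.414, RHS = 2 → fails here (LHS ≠ RHS)
B. LHS = 4, RHS = 4 → holds here (LHS = RHS)
C. LHS = sin(2) ≈ 0.9093, RHS = 2·sin(1)·cos(1) ≈ 0.9093 → holds here (LHS = RHS)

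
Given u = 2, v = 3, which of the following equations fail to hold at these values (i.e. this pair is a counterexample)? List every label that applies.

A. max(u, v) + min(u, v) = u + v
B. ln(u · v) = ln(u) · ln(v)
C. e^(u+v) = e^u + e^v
Evaluating each claim at the given values:
A. LHS = 5, RHS = 5 → holds here (LHS = RHS)
B. LHS = ln(6) ≈ 1.792, RHS = ln(2)·ln(3) ≈ 0.7615 → fails here (LHS ≠ RHS)
C. LHS = e^5 ≈ 148.4, RHS = e^2 + e^3 ≈ 27.47 → fails here (LHS ≠ RHS)

Answer: B, C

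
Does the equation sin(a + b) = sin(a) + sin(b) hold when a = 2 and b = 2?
Fails

Substituting a = 2, b = 2:

LHS = sin(2 + 2) = sin(4) ≈ -0.7568
RHS = sin(2) + sin(2) = 2·sin(2) ≈ 1.819

LHS ≠ RHS, so the equation does not hold at this point.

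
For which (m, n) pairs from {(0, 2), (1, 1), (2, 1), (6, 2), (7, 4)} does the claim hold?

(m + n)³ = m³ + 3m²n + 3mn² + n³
Testing each pair:
(0, 2): LHS = 8, RHS = 8 → holds
(1, 1): LHS = 8, RHS = 8 → holds
(2, 1): LHS = 27, RHS = 27 → holds
(6, 2): LHS = 512, RHS = 512 → holds
(7, 4): LHS = 1331, RHS = 1331 → holds

Every pair satisfies the claim.

Answer: All pairs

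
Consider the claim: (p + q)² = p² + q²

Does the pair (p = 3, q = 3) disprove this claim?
Yes

Substituting p = 3, q = 3:
LHS = (3 + 3)² = 36
RHS = 3² + 3² = 18

Since LHS ≠ RHS, this pair disproves the claim.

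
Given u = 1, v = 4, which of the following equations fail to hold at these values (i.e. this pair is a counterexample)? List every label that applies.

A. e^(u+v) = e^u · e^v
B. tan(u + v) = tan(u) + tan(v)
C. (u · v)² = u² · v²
Evaluating each claim at the given values:
A. LHS = e^5 ≈ 148.4, RHS = e^5 ≈ 148.4 → holds here (LHS = RHS)
B. LHS = tan(5) ≈ -3.381, RHS = tan(4) + tan(1) ≈ 2.715 → fails here (LHS ≠ RHS)
C. LHS = 16, RHS = 16 → holds here (LHS = RHS)

Answer: B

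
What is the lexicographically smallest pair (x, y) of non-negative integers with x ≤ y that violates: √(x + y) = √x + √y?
At (0, 2): both sides equal √(2) ≈ 1.414, so it holds there.
At (0, 3): both sides equal √(3) ≈ 1.732, so it holds there.

Substituting (1, 1) into the claim:
LHS = √(1 + 1) = √(2) ≈ 1.414
RHS = √1 + √1 = 2

Since LHS ≠ RHS, this pair disproves the claim, and no lexicographically smaller pair (x ≤ y, non-negative integers) does.

For instance (5, 7) is also a counterexample (LHS = 2·√(3) ≈ 3.464, RHS = √(5) + √(7) ≈ 4.882), but it's lexicographically larger.

Answer: (x, y) = (1, 1)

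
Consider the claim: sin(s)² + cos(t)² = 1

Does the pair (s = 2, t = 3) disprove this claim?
Substituting s = 2, t = 3:
LHS = sin(2)² + cos(3)² ≈ 1.807
RHS = 1

Since LHS ≠ RHS, this pair disproves the claim.

Answer: Yes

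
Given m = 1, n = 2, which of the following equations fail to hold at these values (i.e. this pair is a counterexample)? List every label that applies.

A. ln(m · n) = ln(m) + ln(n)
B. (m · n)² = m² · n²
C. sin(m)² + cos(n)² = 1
C

Evaluating each claim at the given values:
A. LHS = ln(2) ≈ 0.6931, RHS = ln(2) ≈ 0.6931 → holds here (LHS = RHS)
B. LHS = 4, RHS = 4 → holds here (LHS = RHS)
C. LHS = cos(2)² + sin(1)² ≈ 0.8813, RHS = 1 → fails here (LHS ≠ RHS)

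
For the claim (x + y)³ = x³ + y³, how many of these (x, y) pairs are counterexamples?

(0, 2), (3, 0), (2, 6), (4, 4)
Testing each pair:
(0, 2): LHS = 8, RHS = 8 → satisfies claim
(3, 0): LHS = 27, RHS = 27 → satisfies claim
(2, 6): LHS = 512, RHS = 224 → counterexample
(4, 4): LHS = 512, RHS = 128 → counterexample

That makes 2 counterexamples.

Answer: 2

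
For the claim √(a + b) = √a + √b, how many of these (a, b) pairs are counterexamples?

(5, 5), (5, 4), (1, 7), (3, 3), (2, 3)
Testing each pair:
(5, 5): LHS = √(10) ≈ 3.162, RHS = 2·√(5) ≈ 4.472 → counterexample
(5, 4): LHS = 3, RHS = 2 + √(5) ≈ 4.236 → counterexample
(1, 7): LHS = 2·√(2) ≈ 2.828, RHS = 1 + √(7) ≈ 3.646 → counterexample
(3, 3): LHS = √(6) ≈ 2.449, RHS = 2·√(3) ≈ 3.464 → counterexample
(2, 3): LHS = √(5) ≈ 2.236, RHS = √(2) + √(3) ≈ 3.146 → counterexample

That makes 5 counterexamples.

Answer: 5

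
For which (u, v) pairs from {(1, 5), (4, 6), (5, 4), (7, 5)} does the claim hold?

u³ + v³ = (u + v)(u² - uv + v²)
All pairs

Testing each pair:
(1, 5): LHS = 126, RHS = 126 → holds
(4, 6): LHS = 280, RHS = 280 → holds
(5, 4): LHS = 189, RHS = 189 → holds
(7, 5): LHS = 468, RHS = 468 → holds

Every pair satisfies the claim.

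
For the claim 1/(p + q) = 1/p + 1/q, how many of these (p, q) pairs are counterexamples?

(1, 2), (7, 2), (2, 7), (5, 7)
Testing each pair:
(1, 2): LHS = 1/3, RHS = 3/2 → counterexample
(7, 2): LHS = 1/9, RHS = 9/14 → counterexample
(2, 7): LHS = 1/9, RHS = 9/14 → counterexample
(5, 7): LHS = 1/12, RHS = 12/35 → counterexample

That makes 4 counterexamples.

Answer: 4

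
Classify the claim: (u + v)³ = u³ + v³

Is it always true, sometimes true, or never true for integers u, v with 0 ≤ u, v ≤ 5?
Sometimes true

It holds at (u, v) = (1, 0) (both sides equal 1), but fails at (u, v) = (4, 4) (LHS = 512, RHS = 128).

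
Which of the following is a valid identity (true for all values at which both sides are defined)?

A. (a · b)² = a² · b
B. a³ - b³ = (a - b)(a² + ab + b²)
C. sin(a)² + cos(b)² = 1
B

A: fails at (2, 7) — LHS = 196, RHS = 28.
B: holds — e.g. at (1, 4), both sides equal -63.
C: fails at (2, 5) — LHS = cos(5)² + sin(2)² ≈ 0.9073, RHS = 1.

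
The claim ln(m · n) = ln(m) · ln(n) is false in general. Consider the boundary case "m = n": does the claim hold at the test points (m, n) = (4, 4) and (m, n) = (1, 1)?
Only at (1, 1)

At (4, 4): LHS = ln(16) ≈ 2.773 ≠ RHS = ln(4)² ≈ 1.922
At (1, 1): LHS = 0, RHS = 0 → equal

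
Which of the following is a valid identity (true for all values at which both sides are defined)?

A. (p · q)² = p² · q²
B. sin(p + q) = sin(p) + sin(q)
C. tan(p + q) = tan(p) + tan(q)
A: holds — e.g. at (5, 5), both sides equal 625.
B: fails at (4, 5) — LHS = sin(9) ≈ 0.4121, RHS = sin(5) + sin(4) ≈ -1.716.
C: fails at (4, 6) — LHS = tan(10) ≈ 0.6484, RHS = tan(6) + tan(4) ≈ 0.8668.

Answer: A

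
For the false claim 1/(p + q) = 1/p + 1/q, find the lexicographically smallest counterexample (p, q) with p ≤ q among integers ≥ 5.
Substituting (5, 5) into the claim:
LHS = 1/(5 + 5) = 1/10
RHS = 1/5 + 1/5 = 2/5

Since LHS ≠ RHS, this pair disproves the claim, and no lexicographically smaller pair (p ≤ q, integers ≥ 5) does.

For instance (12, 12) is also a counterexample (LHS = 1/24, RHS = 1/6), but it's lexicographically larger.

Answer: (p, q) = (5, 5)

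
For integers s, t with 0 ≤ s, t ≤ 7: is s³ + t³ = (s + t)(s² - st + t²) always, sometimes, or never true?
The identity holds for every pair in the range. For instance at (s, t) = (6, 6): both sides equal 432.

Answer: Always true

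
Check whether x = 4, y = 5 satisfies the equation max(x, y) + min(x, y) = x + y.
Holds

Substituting x = 4, y = 5:

LHS = max(4, 5) + min(4, 5) = 9
RHS = 4 + 5 = 9

LHS = RHS, so the equation holds at this point.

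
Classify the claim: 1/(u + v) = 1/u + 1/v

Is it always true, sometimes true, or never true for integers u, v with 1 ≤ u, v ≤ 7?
Never true

The claim fails for every pair in the range. For instance at (u, v) = (7, 3): LHS = 1/10, RHS = 10/21.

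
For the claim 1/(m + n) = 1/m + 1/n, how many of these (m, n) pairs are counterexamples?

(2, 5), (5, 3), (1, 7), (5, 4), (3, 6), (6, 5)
6

Testing each pair:
(2, 5): LHS = 1/7, RHS = 7/10 → counterexample
(5, 3): LHS = 1/8, RHS = 8/15 → counterexample
(1, 7): LHS = 1/8, RHS = 8/7 → counterexample
(5, 4): LHS = 1/9, RHS = 9/20 → counterexample
(3, 6): LHS = 1/9, RHS = 1/2 → counterexample
(6, 5): LHS = 1/11, RHS = 11/30 → counterexample

That makes 6 counterexamples.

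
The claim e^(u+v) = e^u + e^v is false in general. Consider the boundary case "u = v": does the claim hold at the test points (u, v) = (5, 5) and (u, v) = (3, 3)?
At (5, 5): LHS = e^10 ≈ 22026.5 ≠ RHS = 2·e^5 ≈ 296.8
At (3, 3): LHS = e^6 ≈ 403.4 ≠ RHS = 2·e^3 ≈ 40.17

Answer: No, fails at both test points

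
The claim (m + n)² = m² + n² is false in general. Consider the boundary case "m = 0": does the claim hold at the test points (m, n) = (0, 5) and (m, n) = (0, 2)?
Yes, holds at both test points

At (0, 5): LHS = 25, RHS = 25 → equal
At (0, 2): LHS = 4, RHS = 4 → equal

So the claim does hold at both of these boundary points, even though it is not an identity.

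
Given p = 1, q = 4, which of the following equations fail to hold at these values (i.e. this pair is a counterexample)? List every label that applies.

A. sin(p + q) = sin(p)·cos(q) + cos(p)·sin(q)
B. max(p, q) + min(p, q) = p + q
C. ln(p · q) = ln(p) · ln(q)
Evaluating each claim at the given values:
A. LHS = sin(5) ≈ -0.9589, RHS = sin(1)·cos(4) + sin(4)·cos(1) ≈ -0.9589 → holds here (LHS = RHS)
B. LHS = 5, RHS = 5 → holds here (LHS = RHS)
C. LHS = ln(4) ≈ 1.386, RHS = 0 → fails here (LHS ≠ RHS)

Answer: C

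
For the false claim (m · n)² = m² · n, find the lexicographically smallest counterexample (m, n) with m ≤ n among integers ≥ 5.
Substituting (5, 5) into the claim:
LHS = (5 · 5)² = 625
RHS = 5² · 5 = 125

Since LHS ≠ RHS, this pair disproves the claim, and no lexicographically smaller pair (m ≤ n, integers ≥ 5) does.

For instance (8, 8) is also a counterexample (LHS = 4096, RHS = 512), but it's lexicographically larger.

Answer: (m, n) = (5, 5)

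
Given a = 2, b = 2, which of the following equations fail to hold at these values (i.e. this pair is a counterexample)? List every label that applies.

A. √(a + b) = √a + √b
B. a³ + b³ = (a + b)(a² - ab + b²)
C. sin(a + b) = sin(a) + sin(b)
A, C

Evaluating each claim at the given values:
A. LHS = 2, RHS = 2·√(2) ≈ 2.828 → fails here (LHS ≠ RHS)
B. LHS = 16, RHS = 16 → holds here (LHS = RHS)
C. LHS = sin(4) ≈ -0.7568, RHS = 2·sin(2) ≈ 1.819 → fails here (LHS ≠ RHS)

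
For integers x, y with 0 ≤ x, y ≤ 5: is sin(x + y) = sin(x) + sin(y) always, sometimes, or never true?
Sometimes true

It holds at (x, y) = (0, 4) (both sides equal sin(4) ≈ -0.7568), but fails at (x, y) = (1, 3) (LHS = sin(4) ≈ -0.7568, RHS = sin(3) + sin(1) ≈ 0.9826).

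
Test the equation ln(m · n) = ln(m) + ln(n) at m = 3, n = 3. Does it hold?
Holds

Substituting m = 3, n = 3:

LHS = ln(3 · 3) = ln(9) ≈ 2.197
RHS = ln(3) + ln(3) = 2·ln(3) ≈ 2.197

LHS = RHS, so the equation holds at this point.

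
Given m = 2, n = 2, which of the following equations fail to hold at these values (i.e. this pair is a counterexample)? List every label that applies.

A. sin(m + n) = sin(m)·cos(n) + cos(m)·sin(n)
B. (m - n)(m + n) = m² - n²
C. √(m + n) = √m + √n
Evaluating each claim at the given values:
A. LHS = sin(4) ≈ -0.7568, RHS = 2·sin(2)·cos(2) ≈ -0.7568 → holds here (LHS = RHS)
B. LHS = 0, RHS = 0 → holds here (LHS = RHS)
C. LHS = 2, RHS = 2·√(2) ≈ 2.828 → fails here (LHS ≠ RHS)

Answer: C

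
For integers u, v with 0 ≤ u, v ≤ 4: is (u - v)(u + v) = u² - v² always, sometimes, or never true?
Always true

The identity holds for every pair in the range. For instance at (u, v) = (3, 3): both sides equal 0.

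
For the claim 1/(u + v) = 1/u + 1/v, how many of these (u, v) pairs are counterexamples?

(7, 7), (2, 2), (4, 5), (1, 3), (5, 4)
Testing each pair:
(7, 7): LHS = 1/14, RHS = 2/7 → counterexample
(2, 2): LHS = 1/4, RHS = 1 → counterexample
(4, 5): LHS = 1/9, RHS = 9/20 → counterexample
(1, 3): LHS = 1/4, RHS = 4/3 → counterexample
(5, 4): LHS = 1/9, RHS = 9/20 → counterexample

That makes 5 counterexamples.

Answer: 5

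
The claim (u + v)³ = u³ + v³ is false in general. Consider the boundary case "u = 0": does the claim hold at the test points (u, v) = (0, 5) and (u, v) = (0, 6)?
At (0, 5): LHS = 125, RHS = 125 → equal
At (0, 6): LHS = 216, RHS = 216 → equal

So the claim does hold at both of these boundary points, even though it is not an identity.

Answer: Yes, holds at both test points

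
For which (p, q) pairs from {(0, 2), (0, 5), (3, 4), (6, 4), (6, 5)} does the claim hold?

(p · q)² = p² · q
(0, 2), (0, 5)

Testing each pair:
(0, 2): LHS = 0, RHS = 0 → holds
(0, 5): LHS = 0, RHS = 0 → holds
(3, 4): LHS = 144, RHS = 36 → fails
(6, 4): LHS = 576, RHS = 144 → fails
(6, 5): LHS = 900, RHS = 180 → fails

2 of 5 pairs satisfy the claim.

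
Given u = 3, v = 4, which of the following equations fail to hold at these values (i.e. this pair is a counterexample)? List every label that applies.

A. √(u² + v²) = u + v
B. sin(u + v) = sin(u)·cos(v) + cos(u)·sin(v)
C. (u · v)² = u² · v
A, C

Evaluating each claim at the given values:
A. LHS = 5, RHS = 7 → fails here (LHS ≠ RHS)
B. LHS = sin(7) ≈ 0.657, RHS = sin(3)·cos(4) + sin(4)·cos(3) ≈ 0.657 → holds here (LHS = RHS)
C. LHS = 144, RHS = 36 → fails here (LHS ≠ RHS)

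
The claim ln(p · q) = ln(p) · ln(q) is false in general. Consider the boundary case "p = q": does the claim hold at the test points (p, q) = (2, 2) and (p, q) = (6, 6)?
No, fails at both test points

At (2, 2): LHS = ln(4) ≈ 1.386 ≠ RHS = ln(2)² ≈ 0.4805
At (6, 6): LHS = ln(36) ≈ 3.584 ≠ RHS = ln(6)² ≈ 3.21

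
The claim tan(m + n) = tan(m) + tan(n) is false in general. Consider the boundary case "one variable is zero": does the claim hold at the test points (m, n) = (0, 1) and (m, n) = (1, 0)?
Yes, holds at both test points

At (0, 1): LHS = tan(1) ≈ 1.557, RHS = tan(1) ≈ 1.557 → equal
At (1, 0): LHS = tan(1) ≈ 1.557, RHS = tan(1) ≈ 1.557 → equal

So the claim does hold at both of these boundary points, even though it is not an identity.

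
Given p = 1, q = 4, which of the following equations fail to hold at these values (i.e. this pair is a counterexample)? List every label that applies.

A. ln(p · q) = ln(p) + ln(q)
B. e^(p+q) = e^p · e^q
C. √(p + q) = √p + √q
C

Evaluating each claim at the given values:
A. LHS = ln(4) ≈ 1.386, RHS = ln(4) ≈ 1.386 → holds here (LHS = RHS)
B. LHS = e^5 ≈ 148.4, RHS = e^5 ≈ 148.4 → holds here (LHS = RHS)
C. LHS = √(5) ≈ 2.236, RHS = 3 → fails here (LHS ≠ RHS)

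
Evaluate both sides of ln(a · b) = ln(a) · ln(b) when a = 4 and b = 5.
LHS = ln(4 · 5) = ln(20) ≈ 2.996
RHS = ln(4) · ln(5) ≈ 2.231

LHS ≠ RHS (they differ by about 0.7646), so the equation does not hold here.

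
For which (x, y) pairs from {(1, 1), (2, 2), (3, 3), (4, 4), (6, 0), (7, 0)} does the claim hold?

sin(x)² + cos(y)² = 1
(1, 1), (2, 2), (3, 3), (4, 4)

Testing each pair:
(1, 1): LHS = cos(1)² + sin(1)² = 1, RHS = 1 → holds
(2, 2): LHS = cos(2)² + sin(2)² = 1, RHS = 1 → holds
(3, 3): LHS = sin(3)² + cos(3)² = 1, RHS = 1 → holds
(4, 4): LHS = cos(4)² + sin(4)² = 1, RHS = 1 → holds
(6, 0): LHS = sin(6)² + 1 ≈ 1.078, RHS = 1 → fails
(7, 0): LHS = sin(7)² + 1 ≈ 1.432, RHS = 1 → fails

4 of 6 pairs satisfy the claim.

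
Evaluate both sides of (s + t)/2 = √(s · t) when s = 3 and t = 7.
LHS = (3 + 7)/2 = 5
RHS = √(3 · 7) = √(21) ≈ 4.583

LHS ≠ RHS (they differ by about 0.4174), so the equation does not hold here.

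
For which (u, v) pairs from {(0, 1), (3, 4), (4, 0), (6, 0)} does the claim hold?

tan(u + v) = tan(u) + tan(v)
Testing each pair:
(0, 1): LHS = tan(1) ≈ 1.557, RHS = tan(1) ≈ 1.557 → holds
(3, 4): LHS = tan(7) ≈ 0.8714, RHS = tan(3) + tan(4) ≈ 1.015 → fails
(4, 0): LHS = tan(4) ≈ 1.158, RHS = tan(4) ≈ 1.158 → holds
(6, 0): LHS = tan(6) ≈ -0.291, RHS = tan(6) ≈ -0.291 → holds

3 of 4 pairs satisfy the claim.

Answer: (0, 1), (4, 0), (6, 0)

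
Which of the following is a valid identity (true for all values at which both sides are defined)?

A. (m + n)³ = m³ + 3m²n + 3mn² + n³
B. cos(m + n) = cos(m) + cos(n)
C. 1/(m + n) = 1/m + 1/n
A

A: holds — e.g. at (3, 3), both sides equal 216.
B: fails at (1, 4) — LHS = cos(5) ≈ 0.2837, RHS = cos(4) + cos(1) ≈ -0.1133.
C: fails at (4, 5) — LHS = 1/9, RHS = 9/20.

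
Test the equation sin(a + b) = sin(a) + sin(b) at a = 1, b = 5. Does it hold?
Substituting a = 1, b = 5:

LHS = sin(1 + 5) = sin(6) ≈ -0.2794
RHS = sin(1) + sin(5) ≈ -0.1175

LHS ≠ RHS, so the equation does not hold at this point.

Answer: Fails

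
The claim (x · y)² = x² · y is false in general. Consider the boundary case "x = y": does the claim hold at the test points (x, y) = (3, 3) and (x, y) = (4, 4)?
At (3, 3): LHS = 81 ≠ RHS = 27
At (4, 4): LHS = 256 ≠ RHS = 64

Answer: No, fails at both test points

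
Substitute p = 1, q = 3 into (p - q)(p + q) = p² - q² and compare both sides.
LHS = (1 - 3)(1 + 3) = -8
RHS = 1² - 3² = -8

LHS = RHS: the two sides agree.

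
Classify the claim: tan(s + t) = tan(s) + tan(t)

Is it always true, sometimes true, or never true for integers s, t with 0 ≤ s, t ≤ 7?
It holds at (s, t) = (0, 7) (both sides equal tan(7) ≈ 0.8714), but fails at (s, t) = (6, 4) (LHS = tan(10) ≈ 0.6484, RHS = tan(6) + tan(4) ≈ 0.8668).

Answer: Sometimes true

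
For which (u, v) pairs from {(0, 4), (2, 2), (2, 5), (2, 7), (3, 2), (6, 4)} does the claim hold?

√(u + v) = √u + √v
Testing each pair:
(0, 4): LHS = 2, RHS = 2 → holds
(2, 2): LHS = 2, RHS = 2·√(2) ≈ 2.828 → fails
(2, 5): LHS = √(7) ≈ 2.646, RHS = √(2) + √(5) ≈ 3.65 → fails
(2, 7): LHS = 3, RHS = √(2) + √(7) ≈ 4.06 → fails
(3, 2): LHS = √(5) ≈ 2.236, RHS = √(2) + √(3) ≈ 3.146 → fails
(6, 4): LHS = √(10) ≈ 3.162, RHS = 2 + √(6) ≈ 4.449 → fails

1 of 6 pairs satisfies the claim.

Answer: (0, 4)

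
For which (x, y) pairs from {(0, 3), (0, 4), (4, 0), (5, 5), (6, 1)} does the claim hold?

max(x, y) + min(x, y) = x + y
All pairs

Testing each pair:
(0, 3): LHS = 3, RHS = 3 → holds
(0, 4): LHS = 4, RHS = 4 → holds
(4, 0): LHS = 4, RHS = 4 → holds
(5, 5): LHS = 10, RHS = 10 → holds
(6, 1): LHS = 7, RHS = 7 → holds

Every pair satisfies the claim.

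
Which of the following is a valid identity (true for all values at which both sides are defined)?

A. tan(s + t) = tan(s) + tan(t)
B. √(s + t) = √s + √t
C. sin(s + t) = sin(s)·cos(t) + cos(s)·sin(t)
C

A: fails at (6, 7) — LHS = tan(13) ≈ 0.463, RHS = tan(6) + tan(7) ≈ 0.5804.
B: fails at (6, 7) — LHS = √(13) ≈ 3.606, RHS = √(6) + √(7) ≈ 5.095.
C: holds — e.g. at (1, 2), both sides equal sin(3) ≈ 0.1411.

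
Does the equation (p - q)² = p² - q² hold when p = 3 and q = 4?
Fails

Substituting p = 3, q = 4:

LHS = (3 - 4)² = 1
RHS = 3² - 4² = -7

LHS ≠ RHS, so the equation does not hold at this point.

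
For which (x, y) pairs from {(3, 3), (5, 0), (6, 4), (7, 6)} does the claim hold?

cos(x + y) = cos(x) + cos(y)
Testing each pair:
(3, 3): LHS = cos(6) ≈ 0.9602, RHS = 2·cos(3) ≈ -1.98 → fails
(5, 0): LHS = cos(5) ≈ 0.2837, RHS = cos(5) + 1 ≈ 1.284 → fails
(6, 4): LHS = cos(10) ≈ -0.8391, RHS = cos(4) + cos(6) ≈ 0.3065 → fails
(7, 6): LHS = cos(13) ≈ 0.9074, RHS = cos(7) + cos(6) ≈ 1.714 → fails

No pair satisfies the claim.

Answer: None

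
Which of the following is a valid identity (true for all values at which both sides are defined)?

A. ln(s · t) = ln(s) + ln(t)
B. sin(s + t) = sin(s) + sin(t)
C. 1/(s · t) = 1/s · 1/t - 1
A: holds — e.g. at (5, 8), both sides equal ln(40) ≈ 3.689.
B: fails at (3, 4) — LHS = sin(7) ≈ 0.657, RHS = sin(4) + sin(3) ≈ -0.6157.
C: fails at (5, 8) — LHS = 1/40, RHS = -39/40.

Answer: A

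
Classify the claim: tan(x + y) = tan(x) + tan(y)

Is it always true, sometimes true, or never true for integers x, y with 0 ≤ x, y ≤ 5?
Sometimes true

It holds at (x, y) = (0, 4) (both sides equal tan(4) ≈ 1.158), but fails at (x, y) = (3, 2) (LHS = tan(5) ≈ -3.381, RHS = tan(2) + tan(3) ≈ -2.328).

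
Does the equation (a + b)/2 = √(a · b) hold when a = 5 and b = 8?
Fails

Substituting a = 5, b = 8:

LHS = (5 + 8)/2 = 13/2
RHS = √(5 · 8) = 2·√(10) ≈ 6.325

LHS ≠ RHS, so the equation does not hold at this point.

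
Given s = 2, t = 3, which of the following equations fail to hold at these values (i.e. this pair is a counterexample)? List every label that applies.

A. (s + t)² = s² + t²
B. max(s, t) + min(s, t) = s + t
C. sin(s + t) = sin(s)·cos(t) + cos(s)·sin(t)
A

Evaluating each claim at the given values:
A. LHS = 25, RHS = 13 → fails here (LHS ≠ RHS)
B. LHS = 5, RHS = 5 → holds here (LHS = RHS)
C. LHS = sin(5) ≈ -0.9589, RHS = sin(2)·cos(3) + sin(3)·cos(2) ≈ -0.9589 → holds here (LHS = RHS)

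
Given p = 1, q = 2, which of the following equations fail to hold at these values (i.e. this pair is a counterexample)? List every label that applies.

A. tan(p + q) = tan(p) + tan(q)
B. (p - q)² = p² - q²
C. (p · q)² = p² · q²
Evaluating each claim at the given values:
A. LHS = tan(3) ≈ -0.1425, RHS = tan(2) + tan(1) ≈ -0.6276 → fails here (LHS ≠ RHS)
B. LHS = 1, RHS = -3 → fails here (LHS ≠ RHS)
C. LHS = 4, RHS = 4 → holds here (LHS = RHS)

Answer: A, B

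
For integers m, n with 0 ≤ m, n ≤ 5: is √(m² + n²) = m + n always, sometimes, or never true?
Sometimes true

It holds at (m, n) = (0, 4) (both sides equal 4), but fails at (m, n) = (4, 5) (LHS = √(41) ≈ 6.403, RHS = 9).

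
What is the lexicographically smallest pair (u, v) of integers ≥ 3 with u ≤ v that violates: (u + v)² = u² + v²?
Substituting (3, 3) into the claim:
LHS = (3 + 3)² = 36
RHS = 3² + 3² = 18

Since LHS ≠ RHS, this pair disproves the claim, and no lexicographically smaller pair (u ≤ v, integers ≥ 3) does.

For instance (3, 9) is also a counterexample (LHS = 144, RHS = 90), but it's lexicographically larger.

Answer: (u, v) = (3, 3)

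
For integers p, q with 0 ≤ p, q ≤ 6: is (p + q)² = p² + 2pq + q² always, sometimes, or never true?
Always true

The identity holds for every pair in the range. For instance at (p, q) = (6, 1): both sides equal 49.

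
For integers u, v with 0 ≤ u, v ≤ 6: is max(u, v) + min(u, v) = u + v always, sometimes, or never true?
Always true

The identity holds for every pair in the range. For instance at (u, v) = (2, 5): both sides equal 7.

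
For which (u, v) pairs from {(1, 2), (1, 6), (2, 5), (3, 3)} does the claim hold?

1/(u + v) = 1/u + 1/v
None

Testing each pair:
(1, 2): LHS = 1/3, RHS = 3/2 → fails
(1, 6): LHS = 1/7, RHS = 7/6 → fails
(2, 5): LHS = 1/7, RHS = 7/10 → fails
(3, 3): LHS = 1/6, RHS = 2/3 → fails

No pair satisfies the claim.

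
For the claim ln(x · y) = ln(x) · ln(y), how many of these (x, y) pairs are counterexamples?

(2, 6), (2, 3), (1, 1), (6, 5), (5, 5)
4

Testing each pair:
(2, 6): LHS = ln(12) ≈ 2.485, RHS = ln(2)·ln(6) ≈ 1.242 → counterexample
(2, 3): LHS = ln(6) ≈ 1.792, RHS = ln(2)·ln(3) ≈ 0.7615 → counterexample
(1, 1): LHS = 0, RHS = 0 → satisfies claim
(6, 5): LHS = ln(30) ≈ 3.401, RHS = ln(5)·ln(6) ≈ 2.884 → counterexample
(5, 5): LHS = ln(25) ≈ 3.219, RHS = ln(5)² ≈ 2.59 → counterexample

That makes 4 counterexamples.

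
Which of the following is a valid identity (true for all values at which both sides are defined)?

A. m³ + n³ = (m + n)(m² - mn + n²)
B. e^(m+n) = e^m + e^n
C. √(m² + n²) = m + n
A: holds — e.g. at (4, 5), both sides equal 189.
B: fails at (3, 5) — LHS = e^8 ≈ 2981, RHS = e^3 + e^5 ≈ 168.5.
C: fails at (2, 7) — LHS = √(53) ≈ 7.28, RHS = 9.

Answer: A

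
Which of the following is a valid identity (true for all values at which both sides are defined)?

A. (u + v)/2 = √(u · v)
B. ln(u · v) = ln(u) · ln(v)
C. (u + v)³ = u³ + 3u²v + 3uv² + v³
A: fails at (2, 5) — LHS = 7/2, RHS = √(10) ≈ 3.162.
B: fails at (2, 3) — LHS = ln(6) ≈ 1.792, RHS = ln(2)·ln(3) ≈ 0.7615.
C: holds — e.g. at (5, 5), both sides equal 1000.

Answer: C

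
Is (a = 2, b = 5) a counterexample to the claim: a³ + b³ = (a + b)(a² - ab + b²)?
No

Substituting a = 2, b = 5:
LHS = 2³ + 5³ = 133
RHS = (2 + 5)(2² - 2·5 + 5²) = 133

The sides agree, so this pair does not disprove the claim.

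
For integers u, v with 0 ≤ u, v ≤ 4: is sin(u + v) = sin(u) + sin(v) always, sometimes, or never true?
It holds at (u, v) = (2, 0) (both sides equal sin(2) ≈ 0.9093), but fails at (u, v) = (4, 2) (LHS = sin(6) ≈ -0.2794, RHS = sin(4) + sin(2) ≈ 0.1525).

Answer: Sometimes true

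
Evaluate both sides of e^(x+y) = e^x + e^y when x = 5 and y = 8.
LHS = e^(5+8) = e^13 ≈ 442413.4
RHS = e^5 + e^8 ≈ 3129

LHS ≠ RHS (they differ by about 439284.0), so the equation does not hold here.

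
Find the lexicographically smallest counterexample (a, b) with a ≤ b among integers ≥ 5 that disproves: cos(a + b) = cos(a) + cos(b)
Substituting (5, 5) into the claim:
LHS = cos(5 + 5) = cos(10) ≈ -0.8391
RHS = cos(5) + cos(5) = 2·cos(5) ≈ 0.5673

Since LHS ≠ RHS, this pair disproves the claim, and no lexicographically smaller pair (a ≤ b, integers ≥ 5) does.

For instance (7, 11) is also a counterexample (LHS = cos(18) ≈ 0.6603, RHS = cos(11) + cos(7) ≈ 0.7583), but it's lexicographically larger.

Answer: (a, b) = (5, 5)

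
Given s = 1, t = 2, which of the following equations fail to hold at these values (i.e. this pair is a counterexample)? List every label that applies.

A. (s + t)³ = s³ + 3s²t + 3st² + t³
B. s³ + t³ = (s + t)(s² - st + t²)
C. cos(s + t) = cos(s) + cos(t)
C

Evaluating each claim at the given values:
A. LHS = 27, RHS = 27 → holds here (LHS = RHS)
B. LHS = 9, RHS = 9 → holds here (LHS = RHS)
C. LHS = cos(3) ≈ -0.99, RHS = cos(2) + cos(1) ≈ 0.1242 → fails here (LHS ≠ RHS)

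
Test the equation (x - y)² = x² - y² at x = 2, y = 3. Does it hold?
Fails

Substituting x = 2, y = 3:

LHS = (2 - 3)² = 1
RHS = 2² - 3² = -5

LHS ≠ RHS, so the equation does not hold at this point.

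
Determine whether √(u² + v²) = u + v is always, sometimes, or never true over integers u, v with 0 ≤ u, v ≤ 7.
Sometimes true

It holds at (u, v) = (0, 6) (both sides equal 6), but fails at (u, v) = (5, 6) (LHS = √(61) ≈ 7.81, RHS = 11).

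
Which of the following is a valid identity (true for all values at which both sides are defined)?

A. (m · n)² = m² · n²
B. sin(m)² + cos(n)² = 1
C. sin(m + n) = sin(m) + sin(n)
A: holds — e.g. at (1, 4), both sides equal 16.
B: fails at (2, 5) — LHS = cos(5)² + sin(2)² ≈ 0.9073, RHS = 1.
C: fails at (1, 1) — LHS = sin(2) ≈ 0.9093, RHS = 2·sin(1) ≈ 1.683.

Answer: A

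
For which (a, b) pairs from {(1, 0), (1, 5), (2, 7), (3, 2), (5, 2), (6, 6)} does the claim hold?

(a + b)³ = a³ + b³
Testing each pair:
(1, 0): LHS = 1, RHS = 1 → holds
(1, 5): LHS = 216, RHS = 126 → fails
(2, 7): LHS = 729, RHS = 351 → fails
(3, 2): LHS = 125, RHS = 35 → fails
(5, 2): LHS = 343, RHS = 133 → fails
(6, 6): LHS = 1728, RHS = 432 → fails

1 of 6 pairs satisfies the claim.

Answer: (1, 0)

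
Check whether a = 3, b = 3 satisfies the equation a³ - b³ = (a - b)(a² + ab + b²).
Holds

Substituting a = 3, b = 3:

LHS = 3³ - 3³ = 0
RHS = (3 - 3)(3² + 3·3 + 3²) = 0

LHS = RHS, so the equation holds at this point.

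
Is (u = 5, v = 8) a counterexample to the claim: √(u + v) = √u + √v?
Substituting u = 5, v = 8:
LHS = √(5 + 8) = √(13) ≈ 3.606
RHS = √5 + √8 = √(5) + 2·√(2) ≈ 5.064

Since LHS ≠ RHS, this pair disproves the claim.

Answer: Yes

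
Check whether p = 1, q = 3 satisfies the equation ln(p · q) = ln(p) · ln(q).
Fails

Substituting p = 1, q = 3:

LHS = ln(1 · 3) = ln(3) ≈ 1.099
RHS = ln(1) · ln(3) = 0

LHS ≠ RHS, so the equation does not hold at this point.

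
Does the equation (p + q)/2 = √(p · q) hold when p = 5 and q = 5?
Holds

Substituting p = 5, q = 5:

LHS = (5 + 5)/2 = 5
RHS = √(5 · 5) = 5

LHS = RHS, so the equation holds at this point.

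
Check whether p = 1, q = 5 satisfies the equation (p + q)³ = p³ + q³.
Substituting p = 1, q = 5:

LHS = (1 + 5)³ = 216
RHS = 1³ + 5³ = 126

LHS ≠ RHS, so the equation does not hold at this point.

Answer: Fails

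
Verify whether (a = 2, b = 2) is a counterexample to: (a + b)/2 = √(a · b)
Substituting a = 2, b = 2:
LHS = (2 + 2)/2 = 2
RHS = √(2 · 2) = 2

The sides agree, so this pair does not disprove the claim.

Answer: No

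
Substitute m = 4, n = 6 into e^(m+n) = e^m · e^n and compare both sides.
LHS = e^(4+6) = e^10 ≈ 22026.5
RHS = e^4 · e^6 = e^10 ≈ 22026.5

LHS = RHS: the two sides agree.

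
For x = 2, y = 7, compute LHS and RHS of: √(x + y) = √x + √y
LHS = √(2 + 7) = 3
RHS = √2 + √7 = √(2) + √(7) ≈ 4.06

LHS ≠ RHS (they differ by about 1.06), so the equation does not hold here.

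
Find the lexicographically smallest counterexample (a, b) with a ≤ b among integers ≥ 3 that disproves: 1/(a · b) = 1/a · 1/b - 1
(a, b) = (3, 3)

Substituting (3, 3) into the claim:
LHS = 1/(3 · 3) = 1/9
RHS = 1/3 · 1/3 - 1 = -8/9

Since LHS ≠ RHS, this pair disproves the claim, and no lexicographically smaller pair (a ≤ b, integers ≥ 3) does.

For instance (6, 6) is also a counterexample (LHS = 1/36, RHS = -35/36), but it's lexicographically larger.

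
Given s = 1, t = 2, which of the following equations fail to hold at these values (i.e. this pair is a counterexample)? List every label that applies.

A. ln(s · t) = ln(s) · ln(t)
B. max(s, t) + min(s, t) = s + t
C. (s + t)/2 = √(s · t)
Evaluating each claim at the given values:
A. LHS = ln(2) ≈ 0.6931, RHS = 0 → fails here (LHS ≠ RHS)
B. LHS = 3, RHS = 3 → holds here (LHS = RHS)
C. LHS = 3/2, RHS = √(2) ≈ 1.414 → fails here (LHS ≠ RHS)

Answer: A, C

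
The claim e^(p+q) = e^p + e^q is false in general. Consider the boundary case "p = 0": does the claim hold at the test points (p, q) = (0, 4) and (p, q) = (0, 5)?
No, fails at both test points

At (0, 4): LHS = e^4 ≈ 54.6 ≠ RHS = 1 + e^4 ≈ 55.6
At (0, 5): LHS = e^5 ≈ 148.4 ≠ RHS = 1 + e^5 ≈ 149.4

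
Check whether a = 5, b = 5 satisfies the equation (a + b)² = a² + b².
Fails

Substituting a = 5, b = 5:

LHS = (5 + 5)² = 100
RHS = 5² + 5² = 50

LHS ≠ RHS, so the equation does not hold at this point.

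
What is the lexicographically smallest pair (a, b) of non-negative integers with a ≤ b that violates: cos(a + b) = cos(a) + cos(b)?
Substituting (0, 0) into the claim:
LHS = cos(0 + 0) = 1
RHS = cos(0) + cos(0) = 2

Since LHS ≠ RHS, this pair disproves the claim, and no lexicographically smaller pair (a ≤ b, non-negative integers) does.

For instance (3, 7) is also a counterexample (LHS = cos(10) ≈ -0.8391, RHS = cos(3) + cos(7) ≈ -0.2361), but it's lexicographically larger.

Answer: (a, b) = (0, 0)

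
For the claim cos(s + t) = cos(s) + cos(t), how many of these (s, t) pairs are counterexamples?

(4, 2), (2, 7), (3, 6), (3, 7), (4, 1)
5

Testing each pair:
(4, 2): LHS = cos(6) ≈ 0.9602, RHS = cos(4) + cos(2) ≈ -1.07 → counterexample
(2, 7): LHS = cos(9) ≈ -0.9111, RHS = cos(2) + cos(7) ≈ 0.3378 → counterexample
(3, 6): LHS = cos(9) ≈ -0.9111, RHS = cos(3) + cos(6) ≈ -0.02982 → counterexample
(3, 7): LHS = cos(10) ≈ -0.8391, RHS = cos(3) + cos(7) ≈ -0.2361 → counterexample
(4, 1): LHS = cos(5) ≈ 0.2837, RHS = cos(4) + cos(1) ≈ -0.1133 → counterexample

That makes 5 counterexamples.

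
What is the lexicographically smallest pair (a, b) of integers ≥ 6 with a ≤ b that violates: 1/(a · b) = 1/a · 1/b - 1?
Substituting (6, 6) into the claim:
LHS = 1/(6 · 6) = 1/36
RHS = 1/6 · 1/6 - 1 = -35/36

Since LHS ≠ RHS, this pair disproves the claim, and no lexicographically smaller pair (a ≤ b, integers ≥ 6) does.

For instance (7, 9) is also a counterexample (LHS = 1/63, RHS = -62/63), but it's lexicographically larger.

Answer: (a, b) = (6, 6)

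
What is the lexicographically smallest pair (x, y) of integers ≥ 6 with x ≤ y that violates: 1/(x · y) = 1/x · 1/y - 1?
(x, y) = (6, 6)

Substituting (6, 6) into the claim:
LHS = 1/(6 · 6) = 1/36
RHS = 1/6 · 1/6 - 1 = -35/36

Since LHS ≠ RHS, this pair disproves the claim, and no lexicographically smaller pair (x ≤ y, integers ≥ 6) does.

For instance (6, 13) is also a counterexample (LHS = 1/78, RHS = -77/78), but it's lexicographically larger.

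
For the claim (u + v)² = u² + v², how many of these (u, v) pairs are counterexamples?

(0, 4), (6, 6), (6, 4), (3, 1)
Testing each pair:
(0, 4): LHS = 16, RHS = 16 → satisfies claim
(6, 6): LHS = 144, RHS = 72 → counterexample
(6, 4): LHS = 100, RHS = 52 → counterexample
(3, 1): LHS = 16, RHS = 10 → counterexample

That makes 3 counterexamples.

Answer: 3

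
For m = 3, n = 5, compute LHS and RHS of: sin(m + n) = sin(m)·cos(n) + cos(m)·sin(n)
LHS = sin(3 + 5) = sin(8) ≈ 0.9894
RHS = sin(3)·cos(5) + cos(3)·sin(5) = sin(3)·cos(5) + sin(5)·cos(3) ≈ 0.9894

LHS = RHS: the two sides agree.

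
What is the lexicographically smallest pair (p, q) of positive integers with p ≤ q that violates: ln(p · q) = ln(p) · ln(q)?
(p, q) = (1, 2)

At (1, 1): both sides equal 0, so it holds there.

Substituting (1, 2) into the claim:
LHS = ln(1 · 2) = ln(2) ≈ 0.6931
RHS = ln(1) · ln(2) = 0

Since LHS ≠ RHS, this pair disproves the claim, and no lexicographically smaller pair (p ≤ q, positive integers) does.

For instance (3, 7) is also a counterexample (LHS = ln(21) ≈ 3.045, RHS = ln(3)·ln(7) ≈ 2.138), but it's lexicographically larger.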